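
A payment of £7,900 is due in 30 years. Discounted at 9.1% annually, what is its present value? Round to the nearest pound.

PV = FV·(1+i)^(−n) = 7,900 × 0.073326 = 579.2747

£579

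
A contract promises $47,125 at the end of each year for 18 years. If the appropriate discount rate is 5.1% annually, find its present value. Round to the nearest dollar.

$546,593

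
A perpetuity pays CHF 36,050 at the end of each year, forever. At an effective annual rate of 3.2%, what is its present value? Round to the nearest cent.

PV = C/r = 36050/0.032 = 1,126,562.5000

CHF 1,126,562.50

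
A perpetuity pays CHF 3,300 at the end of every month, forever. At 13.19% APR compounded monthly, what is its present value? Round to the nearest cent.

CHF 300,227.45

Periodic rate i = 0.1319/12 = 0.0109917.
PV = C/r = 3300/0.0109917 = 300,227.4450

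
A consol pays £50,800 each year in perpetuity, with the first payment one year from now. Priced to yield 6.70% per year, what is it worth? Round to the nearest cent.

PV = PMT / i = 50800 / 0.067 = 758,208.9552

£758,208.96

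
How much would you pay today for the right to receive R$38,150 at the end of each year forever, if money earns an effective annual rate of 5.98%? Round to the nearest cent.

PV = PMT / i = 38150 / 0.0598 = 637,959.8662

R$637,959.87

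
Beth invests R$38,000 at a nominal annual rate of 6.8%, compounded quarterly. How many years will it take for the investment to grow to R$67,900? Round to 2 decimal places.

8.61 years

Periodic rate i = 0.068/4 = 0.017.
(1+i)^n = 67900/38000 = 1.78684, so n = ln 1.78684 / ln 1.017 = 34.4335 quarters
= 34.4335/4 years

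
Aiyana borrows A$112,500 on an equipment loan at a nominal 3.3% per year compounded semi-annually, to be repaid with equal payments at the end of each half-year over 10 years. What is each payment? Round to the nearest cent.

Periodic rate i = 0.033/2 = 0.0165; n = 10 × 2 = 20 periods.
PMT = 112500 / ( [1 − (1+0.0165)^(−20)] / 0.0165 ) = 112500 / 16.917434 = 6,649.9448

A$6,649.94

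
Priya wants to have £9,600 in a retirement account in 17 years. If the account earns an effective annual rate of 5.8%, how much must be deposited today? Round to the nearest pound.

£3,681

PV = 9,600 / (1 + 0.058)^17 = 9,600 / 2.607692 = 3,681.4159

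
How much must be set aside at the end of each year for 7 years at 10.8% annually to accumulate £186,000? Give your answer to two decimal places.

£19,129.32

PMT = 186000 / ( [(1+0.108)^7 − 1] / 0.108 ) = 186000 / 9.723291 = 19,129.3249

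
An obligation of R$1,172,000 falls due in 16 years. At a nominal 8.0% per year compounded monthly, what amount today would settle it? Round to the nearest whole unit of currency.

R$327,247

i = 0.08/12 = 0.00666667 per month; n = 16·12 = 192.
Discount factor = (1+0.00666667)^(−192) = 0.279221; PV = 1,172,000 × 0.279221 = 327,246.8464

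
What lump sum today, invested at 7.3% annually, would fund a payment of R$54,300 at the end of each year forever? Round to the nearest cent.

R$743,835.62

PV = C/r = 54300/0.073 = 743,835.6164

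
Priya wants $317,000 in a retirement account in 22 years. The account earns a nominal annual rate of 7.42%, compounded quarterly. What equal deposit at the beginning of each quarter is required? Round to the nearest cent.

i = 0.0742/4 = 0.01855 per quarter; n = 22·4 = 88.
FV-annuity factor × (1+i) = 221.840295; PMT = 317000 / 221.840295 = 1,428.9559

$1,428.96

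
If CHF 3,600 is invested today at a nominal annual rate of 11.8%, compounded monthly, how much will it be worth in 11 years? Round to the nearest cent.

CHF 13,099.76

With 12 periods per year: i = 0.00983333, n = 132.
3,600 × (1+0.00983333)^132 = 3,600 × 3.638821 = 13,099.7552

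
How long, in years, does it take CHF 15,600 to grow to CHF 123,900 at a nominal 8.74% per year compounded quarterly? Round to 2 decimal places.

23.97 years

Periodic rate i = 0.0874/4 = 0.02185.
n = ln(123900/15600) / ln(1+0.02185) = ln(7.94231) / 0.021615 = 95.8701 quarters
= 95.8701/4 years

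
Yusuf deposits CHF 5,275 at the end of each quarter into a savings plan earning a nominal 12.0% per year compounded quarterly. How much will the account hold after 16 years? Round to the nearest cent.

CHF 990,126.50

Periodic rate i = 0.12/4 = 0.03; n = 16 × 4 = 64 periods.
Accumulation factor s(64|0.03) = 187.701707; FV = 5275 × 187.701707 = 990,126.5024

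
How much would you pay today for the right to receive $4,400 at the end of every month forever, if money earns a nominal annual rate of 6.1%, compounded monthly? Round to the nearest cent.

$865,573.77

Periodic rate i = 0.061/12 = 0.00508333.
PV = PMT / i = 4400 / 0.00508333 = 865,573.7705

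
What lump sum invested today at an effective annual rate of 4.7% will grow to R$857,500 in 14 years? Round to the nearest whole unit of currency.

R$450,797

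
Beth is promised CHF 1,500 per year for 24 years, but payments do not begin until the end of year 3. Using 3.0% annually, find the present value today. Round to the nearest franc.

CHF 23,945

PV at t=2 (ordinary 24-year annuity): 1500 × a(24|0.03) = 1500 × 16.935542 = 25,403.3132
Discount back 2 years: 25,403.3132 × (1+0.03)^(−2) = 25,403.3132 × 0.942596 = 23,945.0591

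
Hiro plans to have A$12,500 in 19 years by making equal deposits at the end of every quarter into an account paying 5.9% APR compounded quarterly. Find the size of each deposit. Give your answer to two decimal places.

A$90.25

Periodic rate i = 0.059/4 = 0.01475; n = 19 × 4 = 76 periods.
PMT = 12500 / ( [(1+0.01475)^76 − 1] / 0.01475 ) = 12500 / 138.502112 = 90.2513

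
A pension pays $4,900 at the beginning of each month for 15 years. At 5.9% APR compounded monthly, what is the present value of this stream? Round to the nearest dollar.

$587,275

i = 0.059/12 = 0.00491667 per month; n = 15·12 = 180.
PV = PMT · [1 − (1+i)^(−n)] / i × (1+i) = 4900 · 119.852128 = 587,275.4248
(annuity-due: payments at period start, so ×(1+i).)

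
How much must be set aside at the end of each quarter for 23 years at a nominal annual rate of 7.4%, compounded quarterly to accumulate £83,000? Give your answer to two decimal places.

£348.96

Periodic rate i = 0.074/4 = 0.0185; n = 23 × 4 = 92 periods.
FV-annuity factor = 237.852159; PMT = 83000 / 237.852159 = 348.9563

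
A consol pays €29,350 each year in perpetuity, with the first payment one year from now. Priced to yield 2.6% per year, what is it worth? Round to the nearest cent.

PV = PMT / i = 29350 / 0.026 = 1,128,846.1538

€1,128,846.15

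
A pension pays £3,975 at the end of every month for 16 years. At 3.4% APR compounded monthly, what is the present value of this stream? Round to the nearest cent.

With 12 periods per year: i = 0.00283333, n = 192.
Annuity factor a(192|0.00283333) = 147.928745; PV = 3975 × 147.928745 = 588,016.7617

£588,016.76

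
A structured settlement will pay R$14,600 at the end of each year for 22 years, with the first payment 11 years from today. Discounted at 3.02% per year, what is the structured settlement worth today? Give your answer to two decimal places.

PV at t=10 (ordinary 22-year annuity): 14600 × a(22|0.0302) = 14600 × 15.905032 = 232,213.4700
PV₀ = 232,213.4700 / (1+0.0302)^10 = 232,213.4700 / 1.346528 = 172,453.4761

R$172,453.48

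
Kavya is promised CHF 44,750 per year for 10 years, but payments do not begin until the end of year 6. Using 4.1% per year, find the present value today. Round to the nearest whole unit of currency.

Value one period before first payment (t=5): 44750 × [1 − (1+0.041)^(−10)] / 0.041 = 44750 × 8.070669 = 361,162.4272
Discount back 5 years: 361,162.4272 × (1+0.041)^(−5) = 361,162.4272 × 0.817987 = 295,426.1369

CHF 295,426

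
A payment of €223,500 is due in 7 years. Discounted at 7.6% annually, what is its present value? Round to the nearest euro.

Discount factor = (1+0.076)^(−7) = 0.598845; PV = 223,500 × 0.598845 = 133,841.7567

€133,842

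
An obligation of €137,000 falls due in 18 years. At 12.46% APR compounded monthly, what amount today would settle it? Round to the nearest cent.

€14,713.20

Periodic rate i = 0.1246/12 = 0.0103833; n = 18 × 12 = 216 periods.
PV = FV·(1+i)^(−n) = 137,000 × 0.107396 = 14,713.1966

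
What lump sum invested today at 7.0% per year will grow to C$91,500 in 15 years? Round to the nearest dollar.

C$33,164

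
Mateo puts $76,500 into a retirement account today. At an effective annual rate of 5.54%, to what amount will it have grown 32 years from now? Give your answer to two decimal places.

$429,544.65

FV = PV·(1+i)^n = 76,500 × 5.614963 = 429,544.6459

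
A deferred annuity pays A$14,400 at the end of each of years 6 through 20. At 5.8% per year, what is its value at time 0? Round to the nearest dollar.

A$106,893

PV at t=5 (ordinary 15-year annuity): 14400 × a(15|0.058) = 14400 × 9.840437 = 141,702.2997
PV₀ = 141,702.2997 / (1+0.058)^5 = 141,702.2997 / 1.325648 = 106,892.8262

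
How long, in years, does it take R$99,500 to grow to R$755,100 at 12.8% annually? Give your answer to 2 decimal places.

(1+i)^n = 755100/99500 = 7.58894, so n = ln 7.58894 / ln 1.128 = 16.8265 years

16.83 years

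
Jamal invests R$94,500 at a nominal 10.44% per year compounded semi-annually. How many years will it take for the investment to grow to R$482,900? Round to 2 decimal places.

16.03 years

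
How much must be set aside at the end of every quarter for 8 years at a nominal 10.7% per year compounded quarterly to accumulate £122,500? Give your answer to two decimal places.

Periodic rate i = 0.107/4 = 0.02675; n = 8 × 4 = 32 periods.
PMT = 122500 / ( [(1+0.02675)^32 − 1] / 0.02675 ) = 122500 / 49.622378 = 2,468.6443

£2,468.64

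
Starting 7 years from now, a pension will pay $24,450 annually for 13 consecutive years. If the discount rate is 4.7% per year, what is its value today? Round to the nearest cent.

PV at t=6 (ordinary 13-year annuity): 24450 × a(13|0.047) = 24450 × 9.565561 = 233,877.9593
PV₀ = 233,877.9593 / (1+0.047)^6 = 233,877.9593 / 1.317286 = 177,545.3105

$177,545.31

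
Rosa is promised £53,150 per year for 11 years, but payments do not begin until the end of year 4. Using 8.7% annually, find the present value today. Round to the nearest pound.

£285,651

PV at t=3 (ordinary 11-year annuity): 53150 × a(11|0.087) = 53150 × 6.902740 = 366,880.6557
PV₀ = 366,880.6557 / (1+0.087)^3 = 366,880.6557 / 1.284366 = 285,651.2845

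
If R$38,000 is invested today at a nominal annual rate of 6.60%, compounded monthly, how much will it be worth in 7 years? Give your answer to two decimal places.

With 12 periods per year: i = 0.0055, n = 84.
38,000 × (1+0.0055)^84 = 38,000 × 1.585237 = 60,239.0190

R$60,239.02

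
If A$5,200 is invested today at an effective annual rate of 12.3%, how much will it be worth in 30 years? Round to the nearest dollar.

FV = PV·(1+i)^n = 5,200 × 32.463302 = 168,809.1688

A$168,809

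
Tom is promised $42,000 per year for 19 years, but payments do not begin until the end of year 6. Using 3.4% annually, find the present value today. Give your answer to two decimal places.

PV at t=5 (ordinary 19-year annuity): 42000 × a(19|0.034) = 42000 × 13.829490 = 580,838.5949
PV₀ = 580,838.5949 / (1+0.034)^5 = 580,838.5949 / 1.181960 = 491,419.9375

$491,419.94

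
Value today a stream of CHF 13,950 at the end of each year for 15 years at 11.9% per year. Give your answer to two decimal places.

CHF 95,521.08

Annuity factor a(15|0.119) = 6.847389; PV = 13950 × 6.847389 = 95,521.0832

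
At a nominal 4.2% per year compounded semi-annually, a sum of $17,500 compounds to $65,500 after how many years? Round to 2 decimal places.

Periodic rate i = 0.042/2 = 0.021.
(1+i)^n = 65500/17500 = 3.74286, so n = ln 3.74286 / ln 1.021 = 63.5076 half-years
= 63.5076/2 years

31.75 years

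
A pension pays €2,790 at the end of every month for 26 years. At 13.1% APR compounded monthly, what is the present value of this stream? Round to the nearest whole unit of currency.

Periodic rate i = 0.131/12 = 0.0109167; n = 26 × 12 = 312 periods.
Annuity factor a(312|0.0109167) = 88.507640; PV = 2790 × 88.507640 = 246,936.3155

€246,936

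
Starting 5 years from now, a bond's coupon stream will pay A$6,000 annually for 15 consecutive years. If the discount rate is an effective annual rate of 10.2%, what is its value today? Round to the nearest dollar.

PV at t=4 (ordinary 15-year annuity): 6000 × a(15|0.102) = 6000 × 7.520028 = 45,120.1665
Discount back 4 years: 45,120.1665 × (1+0.102)^(−4) = 45,120.1665 × 0.678069 = 30,594.5673

A$30,595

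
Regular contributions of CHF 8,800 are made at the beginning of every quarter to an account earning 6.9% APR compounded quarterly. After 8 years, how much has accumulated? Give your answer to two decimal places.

CHF 378,086.43

With 4 periods per year: i = 0.01725, n = 32.
FV = 8800 × [(1+0.01725)^32 − 1] / 0.01725 × (1+i) = 8800 × 42.964367 = 378,086.4282
(annuity-due: payments at period start, so ×(1+i).)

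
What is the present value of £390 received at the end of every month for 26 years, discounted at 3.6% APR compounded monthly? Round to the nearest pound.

£78,943

With 12 periods per year: i = 0.003, n = 312.
PV = 390 × [1 − (1+0.003)^(−312)] / 0.003 = 390 × 202.418866 = 78,943.3578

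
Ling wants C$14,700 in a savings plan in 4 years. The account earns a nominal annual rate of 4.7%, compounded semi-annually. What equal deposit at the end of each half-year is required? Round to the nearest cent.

C$1,691.63

Periodic rate i = 0.047/2 = 0.0235; n = 4 × 2 = 8 periods.
PMT = 14700 / ( [(1+0.0235)^8 − 1] / 0.0235 ) = 14700 / 8.689852 = 1,691.6284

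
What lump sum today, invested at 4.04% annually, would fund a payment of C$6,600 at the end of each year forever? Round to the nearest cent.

C$163,366.34

PV = PMT / i = 6600 / 0.0404 = 163,366.3366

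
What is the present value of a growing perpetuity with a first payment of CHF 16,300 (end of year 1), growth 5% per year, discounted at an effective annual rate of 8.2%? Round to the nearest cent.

CHF 509,375.00

PV = PMT / (i − g) = 16300 / (0.082 − 0.05) = 16300 / 0.032000 = 509,375.0000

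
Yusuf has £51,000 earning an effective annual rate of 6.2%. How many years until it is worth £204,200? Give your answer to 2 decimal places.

23.06 years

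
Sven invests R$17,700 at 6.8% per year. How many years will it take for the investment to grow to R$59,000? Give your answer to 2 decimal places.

n = ln(59000/17700) / ln(1+0.068) = ln(3.33333) / 0.065788 = 18.3009 years

18.30 years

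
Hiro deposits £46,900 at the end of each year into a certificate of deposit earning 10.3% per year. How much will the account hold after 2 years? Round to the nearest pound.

£98,631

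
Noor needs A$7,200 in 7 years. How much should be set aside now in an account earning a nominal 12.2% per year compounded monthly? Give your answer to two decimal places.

A$3,078.35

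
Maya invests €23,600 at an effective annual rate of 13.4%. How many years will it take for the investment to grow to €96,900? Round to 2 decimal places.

11.23 years

(1+i)^n = 96900/23600 = 4.10593, so n = ln 4.10593 / ln 1.134 = 11.2320 years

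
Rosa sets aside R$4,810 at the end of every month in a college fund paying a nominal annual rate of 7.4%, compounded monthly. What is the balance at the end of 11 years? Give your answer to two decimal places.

i = 0.074/12 = 0.00616667 per month; n = 11·12 = 132.
Accumulation factor s(132|0.00616667) = 202.910816; FV = 4810 × 202.910816 = 976,001.0235

R$976,001.02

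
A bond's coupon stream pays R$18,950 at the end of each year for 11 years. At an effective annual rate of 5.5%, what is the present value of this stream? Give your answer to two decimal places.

R$153,353.56

PV = PMT · [1 − (1+i)^(−n)] / i = 18950 · 8.092536 = 153,353.5635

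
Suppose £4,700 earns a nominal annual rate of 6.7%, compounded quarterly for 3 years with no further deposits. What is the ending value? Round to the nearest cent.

£5,736.78

With 4 periods per year: i = 0.01675, n = 12.
FV = PV·(1+i)^n = 4,700 × 1.220591 = 5,736.7778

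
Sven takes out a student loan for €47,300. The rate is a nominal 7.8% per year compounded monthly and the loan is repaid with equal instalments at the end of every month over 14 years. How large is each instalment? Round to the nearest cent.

With 12 periods per year: i = 0.0065, n = 168.
Annuity-PV factor = 102.041147; PMT = 47300 / 102.041147 = 463.5385

€463.54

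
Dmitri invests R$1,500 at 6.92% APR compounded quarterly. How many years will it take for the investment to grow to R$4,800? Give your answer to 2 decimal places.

Periodic rate i = 0.0692/4 = 0.0173.
(1+i)^n = 4800/1500 = 3.20000, so n = ln 3.20000 / ln 1.0173 = 67.8141 quarters
= 67.8141/4 years

16.95 years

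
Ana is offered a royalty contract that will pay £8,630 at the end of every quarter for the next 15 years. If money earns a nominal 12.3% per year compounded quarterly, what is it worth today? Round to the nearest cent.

£235,050.38

Periodic rate i = 0.123/4 = 0.03075; n = 15 × 4 = 60 periods.
Annuity factor a(60|0.03075) = 27.236429; PV = 8630 × 27.236429 = 235,050.3829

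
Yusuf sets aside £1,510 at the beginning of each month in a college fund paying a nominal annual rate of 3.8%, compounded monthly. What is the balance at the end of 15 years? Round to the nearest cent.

£366,740.73

i = 0.038/12 = 0.00316667 per month; n = 15·12 = 180.
Accumulation factor s(180|0.00316667) × (1+i) = 242.874655; FV = 1510 × 242.874655 = 366,740.7287
(Beginning-of-period payments → annuity-due factor ×(1+i).)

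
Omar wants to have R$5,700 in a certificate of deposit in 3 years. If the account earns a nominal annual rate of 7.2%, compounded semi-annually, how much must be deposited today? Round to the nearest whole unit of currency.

R$4,610

With 2 periods per year: i = 0.036, n = 6.
PV = 5,700 / (1 + 0.036)^6 = 5,700 / 1.236399 = 4,610.1634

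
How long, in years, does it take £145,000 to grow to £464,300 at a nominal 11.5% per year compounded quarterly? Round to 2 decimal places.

10.26 years

Periodic rate i = 0.115/4 = 0.02875.
n = ln(464300/145000) / ln(1+0.02875) = ln(3.20207) / 0.028344 = 41.0591 quarters
= 41.0591/4 years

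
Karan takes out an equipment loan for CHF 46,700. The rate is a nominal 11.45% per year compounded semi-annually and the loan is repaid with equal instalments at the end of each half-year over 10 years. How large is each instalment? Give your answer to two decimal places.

CHF 3,981.10

i = 0.1145/2 = 0.05725 per half-year; n = 10·2 = 20.
Annuity-PV factor = 11.730437; PMT = 46700 / 11.730437 = 3,981.0965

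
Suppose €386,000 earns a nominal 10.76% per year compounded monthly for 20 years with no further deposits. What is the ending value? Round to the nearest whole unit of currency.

€3,288,696

With 12 periods per year: i = 0.00896667, n = 240.
386,000 × (1+0.00896667)^240 = 386,000 × 8.519939 = 3,288,696.3710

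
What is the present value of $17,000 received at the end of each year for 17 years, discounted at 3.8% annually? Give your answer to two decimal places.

Annuity factor a(17|0.038) = 12.356562; PV = 17000 × 12.356562 = 210,061.5489

$210,061.55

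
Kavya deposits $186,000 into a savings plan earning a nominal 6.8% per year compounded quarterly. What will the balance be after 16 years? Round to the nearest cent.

With 4 periods per year: i = 0.017, n = 64.
FV = PV·(1+i)^n = 186,000 × 2.941311 = 547,083.8963

$547,083.90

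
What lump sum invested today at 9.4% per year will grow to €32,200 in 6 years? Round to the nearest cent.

€18,782.44

PV = 32,200 / (1 + 0.094)^6 = 32,200 / 1.714368 = 18,782.4370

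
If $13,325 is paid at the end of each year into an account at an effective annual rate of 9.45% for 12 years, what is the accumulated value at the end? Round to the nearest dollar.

$275,696

Accumulation factor s(12|0.0945) = 20.690114; FV = 13325 × 20.690114 = 275,695.7640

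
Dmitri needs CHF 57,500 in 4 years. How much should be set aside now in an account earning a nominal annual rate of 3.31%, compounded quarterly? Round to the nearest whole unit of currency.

With 4 periods per year: i = 0.008275, n = 16.
Discount factor = (1+0.008275)^(−16) = 0.876468; PV = 57,500 × 0.876468 = 50,396.9042

CHF 50,397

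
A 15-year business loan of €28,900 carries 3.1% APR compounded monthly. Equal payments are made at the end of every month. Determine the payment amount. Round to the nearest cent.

€200.97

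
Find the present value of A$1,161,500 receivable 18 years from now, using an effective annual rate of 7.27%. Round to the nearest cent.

PV = FV·(1+i)^(−n) = 1,161,500 × 0.282742 = 328,405.3042

A$328,405.30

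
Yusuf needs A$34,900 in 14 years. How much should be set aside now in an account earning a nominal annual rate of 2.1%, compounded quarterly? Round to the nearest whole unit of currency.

A$26,030

With 4 periods per year: i = 0.00525, n = 56.
PV = 34,900 / (1 + 0.00525)^56 = 34,900 / 1.340752 = 26,030.1606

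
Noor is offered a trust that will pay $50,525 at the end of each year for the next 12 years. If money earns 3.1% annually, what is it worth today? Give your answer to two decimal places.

$499,937.05

PV = 50525 × [1 − (1+0.031)^(−12)] / 0.031 = 50525 × 9.894845 = 499,937.0542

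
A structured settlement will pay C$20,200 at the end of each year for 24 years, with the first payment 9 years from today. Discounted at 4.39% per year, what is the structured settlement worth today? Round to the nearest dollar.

C$209,939

Value one period before first payment (t=8): 20200 × [1 − (1+0.0439)^(−24)] / 0.0439 = 20200 × 14.655941 = 296,050.0021
Discount back 8 years: 296,050.0021 × (1+0.0439)^(−8) = 296,050.0021 × 0.709135 = 209,939.3691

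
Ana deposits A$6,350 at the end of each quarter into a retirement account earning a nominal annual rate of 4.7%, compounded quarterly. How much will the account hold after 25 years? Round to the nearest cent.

A$1,197,604.05

Periodic rate i = 0.047/4 = 0.01175; n = 25 × 4 = 100 periods.
FV = 6350 × [(1+0.01175)^100 − 1] / 0.01175 = 6350 × 188.599064 = 1,197,604.0541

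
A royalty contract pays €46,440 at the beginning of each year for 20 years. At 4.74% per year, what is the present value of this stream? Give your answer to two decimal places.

€619,766.86

PV = 46440 × [1 − (1+0.0474)^(−20)] / 0.0474 × (1+i) = 46440 × 13.345540 = 619,766.8578
Payments are at the start of each period, so multiply by (1+i).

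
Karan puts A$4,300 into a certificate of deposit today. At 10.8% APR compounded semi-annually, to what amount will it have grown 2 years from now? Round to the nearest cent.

A$5,306.78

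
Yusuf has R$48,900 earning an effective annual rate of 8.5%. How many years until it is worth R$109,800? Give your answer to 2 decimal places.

n = ln(109800/48900) / ln(1+0.085) = ln(2.24540) / 0.081580 = 9.9152 years

9.92 years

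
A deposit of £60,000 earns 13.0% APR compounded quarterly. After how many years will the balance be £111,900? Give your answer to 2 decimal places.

Periodic rate i = 0.13/4 = 0.0325.
(1+i)^n = 111900/60000 = 1.86500, so n = ln 1.86500 / ln 1.0325 = 19.4872 quarters
= 19.4872/4 years

4.87 years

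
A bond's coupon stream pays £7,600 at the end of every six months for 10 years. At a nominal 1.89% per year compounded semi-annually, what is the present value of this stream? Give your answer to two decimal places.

£137,908.68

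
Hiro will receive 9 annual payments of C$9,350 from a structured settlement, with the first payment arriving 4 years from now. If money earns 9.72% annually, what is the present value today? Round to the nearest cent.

PV at t=3 (ordinary 9-year annuity): 9350 × a(9|0.0972) = 9350 × 5.823682 = 54,451.4251
Discount back 3 years: 54,451.4251 × (1+0.0972)^(−3) = 54,451.4251 × 0.757081 = 41,224.1637

C$41,224.16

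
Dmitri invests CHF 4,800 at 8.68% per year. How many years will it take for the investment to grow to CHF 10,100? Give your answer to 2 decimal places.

8.94 years

(1+i)^n = 10100/4800 = 2.10417, so n = ln 2.10417 / ln 1.0868 = 8.9373 years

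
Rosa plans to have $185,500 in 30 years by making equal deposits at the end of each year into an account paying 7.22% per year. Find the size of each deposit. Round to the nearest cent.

$1,887.40

FV-annuity factor = 98.283475; PMT = 185500 / 98.283475 = 1,887.3977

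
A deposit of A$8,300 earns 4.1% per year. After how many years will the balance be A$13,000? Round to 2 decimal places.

11.17 years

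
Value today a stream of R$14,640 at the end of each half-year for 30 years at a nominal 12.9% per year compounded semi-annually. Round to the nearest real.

With 2 periods per year: i = 0.0645, n = 60.
Annuity factor a(60|0.0645) = 15.139374; PV = 14640 × 15.139374 = 221,640.4297

R$221,640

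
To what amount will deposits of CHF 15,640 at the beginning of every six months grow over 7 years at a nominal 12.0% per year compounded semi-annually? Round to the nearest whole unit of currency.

CHF 348,396

With 2 periods per year: i = 0.06, n = 14.
Accumulation factor s(14|0.06) × (1+i) = 22.275970; FV = 15640 × 22.275970 = 348,396.1690
(Beginning-of-period payments → annuity-due factor ×(1+i).)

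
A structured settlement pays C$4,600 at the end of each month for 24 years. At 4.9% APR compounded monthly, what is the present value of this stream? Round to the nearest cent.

Periodic rate i = 0.049/12 = 0.00408333; n = 24 × 12 = 288 periods.
PV = 4600 × [1 − (1+0.00408333)^(−288)] / 0.00408333 = 4600 × 169.163284 = 778,151.1069

C$778,151.11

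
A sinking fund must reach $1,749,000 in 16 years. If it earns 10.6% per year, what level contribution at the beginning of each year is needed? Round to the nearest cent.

FV-annuity factor × (1+i) = 41.869603; PMT = 1.749e+06 / 41.869603 = 41,772.5480

$41,772.55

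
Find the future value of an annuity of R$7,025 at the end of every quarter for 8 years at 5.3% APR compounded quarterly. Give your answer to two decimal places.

R$277,719.58

With 4 periods per year: i = 0.01325, n = 32.
FV = PMT · [(1+i)^n − 1] / i = 7025 · 39.533036 = 277,719.5793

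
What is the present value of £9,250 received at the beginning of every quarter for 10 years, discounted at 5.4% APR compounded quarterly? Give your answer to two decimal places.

i = 0.054/4 = 0.0135 per quarter; n = 10·4 = 40.
PV = 9250 × [1 − (1+0.0135)^(−40)] / 0.0135 × (1+i) = 9250 × 31.166457 = 288,289.7316
(Beginning-of-period payments → annuity-due factor ×(1+i).)

£288,289.73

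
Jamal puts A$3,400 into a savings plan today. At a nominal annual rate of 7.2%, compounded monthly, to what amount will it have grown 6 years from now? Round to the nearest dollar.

Periodic rate i = 0.072/12 = 0.006; n = 6 × 12 = 72 periods.
3,400 × (1+0.006)^72 = 3,400 × 1.538348 = 5,230.3834

A$5,230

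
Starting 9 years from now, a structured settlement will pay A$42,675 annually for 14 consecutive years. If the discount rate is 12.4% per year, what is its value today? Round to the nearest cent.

Value one period before first payment (t=8): 42675 × [1 − (1+0.124)^(−14)] / 0.124 = 42675 × 6.494696 = 277,161.1419
Discount back 8 years: 277,161.1419 × (1+0.124)^(−8) = 277,161.1419 × 0.392527 = 108,793.2253

A$108,793.23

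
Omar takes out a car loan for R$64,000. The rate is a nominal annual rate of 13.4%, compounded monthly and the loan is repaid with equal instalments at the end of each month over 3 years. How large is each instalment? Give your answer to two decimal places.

With 12 periods per year: i = 0.0111667, n = 36.
PMT = 64000 / ( [1 − (1+0.0111667)^(−36)] / 0.0111667 ) = 64000 / 29.509894 = 2,168.7641

R$2,168.76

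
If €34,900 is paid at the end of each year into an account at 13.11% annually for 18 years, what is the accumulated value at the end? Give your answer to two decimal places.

€2,178,576.60

FV = PMT · [(1+i)^n − 1] / i = 34900 · 62.423398 = 2,178,576.5956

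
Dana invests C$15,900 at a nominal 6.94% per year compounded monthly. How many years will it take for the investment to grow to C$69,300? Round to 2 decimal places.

Periodic rate i = 0.0694/12 = 0.00578333.
(1+i)^n = 69300/15900 = 4.35849, so n = ln 4.35849 / ln 1.00578 = 255.2816 months
= 255.2816/12 years

21.27 years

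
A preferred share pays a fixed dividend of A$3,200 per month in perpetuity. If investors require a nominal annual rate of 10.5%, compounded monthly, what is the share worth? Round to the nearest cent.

A$365,714.29

Periodic rate i = 0.105/12 = 0.00875.
PV = PMT / i = 3200 / 0.00875 = 365,714.2857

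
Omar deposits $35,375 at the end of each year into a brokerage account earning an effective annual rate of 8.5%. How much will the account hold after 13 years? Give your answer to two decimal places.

Accumulation factor s(13|0.085) = 22.210936; FV = 35375 × 22.210936 = 785,711.8619

$785,711.86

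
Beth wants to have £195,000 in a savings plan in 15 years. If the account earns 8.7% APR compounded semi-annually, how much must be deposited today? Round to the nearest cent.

£54,357.69

Periodic rate i = 0.087/2 = 0.0435; n = 15 × 2 = 30 periods.
Discount factor = (1+0.0435)^(−30) = 0.278757; PV = 195,000 × 0.278757 = 54,357.6921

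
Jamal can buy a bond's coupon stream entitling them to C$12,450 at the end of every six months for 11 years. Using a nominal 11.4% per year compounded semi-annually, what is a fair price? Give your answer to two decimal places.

C$153,908.42

With 2 periods per year: i = 0.057, n = 22.
PV = PMT · [1 − (1+i)^(−n)] / i = 12450 · 12.362122 = 153,908.4185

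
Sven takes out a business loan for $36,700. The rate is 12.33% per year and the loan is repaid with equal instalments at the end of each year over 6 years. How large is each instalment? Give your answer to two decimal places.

Annuity-PV factor = 4.073266; PMT = 36700 / 4.073266 = 9,009.9680

$9,009.97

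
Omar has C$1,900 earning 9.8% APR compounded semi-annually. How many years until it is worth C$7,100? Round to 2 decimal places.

13.78 years

Periodic rate i = 0.098/2 = 0.049.
(1+i)^n = 7100/1900 = 3.73684, so n = ln 3.73684 / ln 1.049 = 27.5567 half-years
= 27.5567/2 years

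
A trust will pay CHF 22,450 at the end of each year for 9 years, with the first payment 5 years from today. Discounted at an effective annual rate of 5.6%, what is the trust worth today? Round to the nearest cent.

CHF 124,960.55

PV at t=4 (ordinary 9-year annuity): 22450 × a(9|0.056) = 22450 × 6.921692 = 155,391.9764
Discount back 4 years: 155,391.9764 × (1+0.056)^(−4) = 155,391.9764 × 0.804163 = 124,960.5470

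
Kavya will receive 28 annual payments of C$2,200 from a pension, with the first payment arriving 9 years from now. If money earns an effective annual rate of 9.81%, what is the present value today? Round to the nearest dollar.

Value one period before first payment (t=8): 2200 × [1 − (1+0.0981)^(−28)] / 0.0981 = 2200 × 9.451758 = 20,793.8682
PV₀ = 20,793.8682 / (1+0.0981)^8 = 20,793.8682 / 2.114147 = 9,835.5841

C$9,836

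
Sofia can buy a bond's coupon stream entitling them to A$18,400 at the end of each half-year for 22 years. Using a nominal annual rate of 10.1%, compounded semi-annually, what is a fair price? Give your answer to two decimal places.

A$322,659.90

i = 0.101/2 = 0.0505 per half-year; n = 22·2 = 44.
PV = 18400 × [1 − (1+0.0505)^(−44)] / 0.0505 = 18400 × 17.535864 = 322,659.9024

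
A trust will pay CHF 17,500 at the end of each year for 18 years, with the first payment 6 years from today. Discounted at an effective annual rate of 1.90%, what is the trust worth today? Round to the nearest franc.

CHF 240,909

Value one period before first payment (t=5): 17500 × [1 − (1+0.019)^(−18)] / 0.019 = 17500 × 15.124686 = 264,682.0080
Discount back 5 years: 264,682.0080 × (1+0.019)^(−5) = 264,682.0080 × 0.910184 = 240,909.2639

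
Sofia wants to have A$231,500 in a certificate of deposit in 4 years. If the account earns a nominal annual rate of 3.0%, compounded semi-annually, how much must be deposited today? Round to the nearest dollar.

A$205,505

Periodic rate i = 0.03/2 = 0.015; n = 4 × 2 = 8 periods.
PV = 231,500 / (1 + 0.015)^8 = 231,500 / 1.126493 = 205,505.1252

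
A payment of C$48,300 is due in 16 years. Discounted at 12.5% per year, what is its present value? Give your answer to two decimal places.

Discount factor = (1+0.125)^(−16) = 0.151901; PV = 48,300 × 0.151901 = 7,336.8015

C$7,336.80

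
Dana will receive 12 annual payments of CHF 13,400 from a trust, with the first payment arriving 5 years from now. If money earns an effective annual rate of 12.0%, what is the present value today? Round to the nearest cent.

CHF 52,750.93

PV at t=4 (ordinary 12-year annuity): 13400 × a(12|0.12) = 13400 × 6.194374 = 83,004.6146
Discount back 4 years: 83,004.6146 × (1+0.12)^(−4) = 83,004.6146 × 0.635518 = 52,750.9332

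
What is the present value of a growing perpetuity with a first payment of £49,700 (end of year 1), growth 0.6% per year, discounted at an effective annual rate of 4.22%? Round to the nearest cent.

£1,372,928.18

PV = PMT / (i − g) = 49700 / (0.0422 − 0.006) = 49700 / 0.036200 = 1,372,928.1768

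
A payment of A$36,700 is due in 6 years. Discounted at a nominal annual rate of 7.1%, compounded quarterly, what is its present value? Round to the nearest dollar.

A$24,059

i = 0.071/4 = 0.01775 per quarter; n = 6·4 = 24.
PV = FV·(1+i)^(−n) = 36,700 × 0.655561 = 24,059.1012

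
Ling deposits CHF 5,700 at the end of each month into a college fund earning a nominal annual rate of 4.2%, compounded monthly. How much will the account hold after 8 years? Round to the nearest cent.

Periodic rate i = 0.042/12 = 0.0035; n = 8 × 12 = 96 periods.
FV = PMT · [(1+i)^n − 1] / i = 5700 · 113.862391 = 649,015.6296

CHF 649,015.63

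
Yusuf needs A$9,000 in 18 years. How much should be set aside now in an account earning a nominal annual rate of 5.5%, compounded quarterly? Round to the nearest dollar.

A$3,367

i = 0.055/4 = 0.01375 per quarter; n = 18·4 = 72.
Discount factor = (1+0.01375)^(−72) = 0.374091; PV = 9,000 × 0.374091 = 3,366.8213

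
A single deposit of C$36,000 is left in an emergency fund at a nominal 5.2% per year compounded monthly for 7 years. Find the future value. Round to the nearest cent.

C$51,765.95

Periodic rate i = 0.052/12 = 0.00433333; n = 7 × 12 = 84 periods.
36,000 × (1+0.00433333)^84 = 36,000 × 1.437943 = 51,765.9472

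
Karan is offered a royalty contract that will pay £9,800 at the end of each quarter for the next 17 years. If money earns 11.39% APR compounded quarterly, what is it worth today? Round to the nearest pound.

Periodic rate i = 0.1139/4 = 0.028475; n = 17 × 4 = 68 periods.
PV = 9800 × [1 − (1+0.028475)^(−68)] / 0.028475 = 9800 × 29.914229 = 293,159.4446

£293,159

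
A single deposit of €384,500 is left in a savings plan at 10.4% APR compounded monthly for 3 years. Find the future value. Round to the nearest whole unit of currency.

With 12 periods per year: i = 0.00866667, n = 36.
FV = PV·(1+i)^n = 384,500 × 1.364319 = 524,580.8433

€524,581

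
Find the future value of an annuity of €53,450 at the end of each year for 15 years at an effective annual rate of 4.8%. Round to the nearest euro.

FV = 53450 × [(1+0.048)^15 − 1] / 0.048 = 53450 × 21.256577 = 1,136,164.0499

€1,136,164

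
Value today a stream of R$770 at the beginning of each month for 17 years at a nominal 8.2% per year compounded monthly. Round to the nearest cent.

R$85,173.65

With 12 periods per year: i = 0.00683333, n = 204.
PV = PMT · [1 − (1+i)^(−n)] / i × (1+i) = 770 · 110.615130 = 85,173.6504
Payments are at the start of each period, so multiply by (1+i).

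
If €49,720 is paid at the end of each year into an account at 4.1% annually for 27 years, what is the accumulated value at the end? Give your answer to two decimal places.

€2,375,850.20

Accumulation factor s(27|0.041) = 47.784598; FV = 49720 × 47.784598 = 2,375,850.2028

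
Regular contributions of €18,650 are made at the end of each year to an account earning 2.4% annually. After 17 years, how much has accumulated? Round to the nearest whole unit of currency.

€385,882

FV = PMT · [(1+i)^n − 1] / i = 18650 · 20.690737 = 385,882.2362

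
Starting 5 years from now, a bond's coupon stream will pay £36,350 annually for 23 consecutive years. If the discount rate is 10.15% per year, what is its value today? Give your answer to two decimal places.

£216,946.25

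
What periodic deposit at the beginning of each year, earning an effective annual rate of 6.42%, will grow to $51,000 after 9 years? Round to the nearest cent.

$4,098.46

PMT = 51000 / ( [(1+0.0642)^9 − 1] / 0.0642 × (1+i) ) = 51000 / 12.443683 = 4,098.4649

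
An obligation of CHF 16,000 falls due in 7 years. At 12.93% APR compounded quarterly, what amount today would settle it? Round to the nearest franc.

CHF 6,565

Periodic rate i = 0.1293/4 = 0.032325; n = 7 × 4 = 28 periods.
Discount factor = (1+0.032325)^(−28) = 0.410336; PV = 16,000 × 0.410336 = 6,565.3748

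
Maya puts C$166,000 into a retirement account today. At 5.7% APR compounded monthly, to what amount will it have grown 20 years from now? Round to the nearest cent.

C$517,644.56

With 12 periods per year: i = 0.00475, n = 240.
FV = 166,000 × (1 + 0.00475)^240 = 517,644.5613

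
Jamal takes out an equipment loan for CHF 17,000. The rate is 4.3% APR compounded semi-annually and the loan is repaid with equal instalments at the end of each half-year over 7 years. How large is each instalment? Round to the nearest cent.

With 2 periods per year: i = 0.0215, n = 14.
PMT = 17000 / ( [1 − (1+0.0215)^(−14)] / 0.0215 ) = 17000 / 11.979420 = 1,419.1004

CHF 1,419.10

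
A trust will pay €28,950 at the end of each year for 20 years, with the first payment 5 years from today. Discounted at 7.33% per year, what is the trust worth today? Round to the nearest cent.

€225,302.09

PV at t=4 (ordinary 20-year annuity): 28950 × a(20|0.0733) = 28950 × 10.327642 = 298,985.2317
Discount back 4 years: 298,985.2317 × (1+0.0733)^(−4) = 298,985.2317 × 0.753556 = 225,302.0895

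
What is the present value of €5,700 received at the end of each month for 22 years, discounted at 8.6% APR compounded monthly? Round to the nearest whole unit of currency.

€674,622

i = 0.086/12 = 0.00716667 per month; n = 22·12 = 264.
PV = PMT · [1 − (1+i)^(−n)] / i = 5700 · 118.354783 = 674,622.2649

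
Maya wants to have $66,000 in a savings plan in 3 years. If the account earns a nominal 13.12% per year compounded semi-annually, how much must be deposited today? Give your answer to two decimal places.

$45,079.46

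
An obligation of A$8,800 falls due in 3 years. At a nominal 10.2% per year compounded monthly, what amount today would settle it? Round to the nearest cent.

Periodic rate i = 0.102/12 = 0.0085; n = 3 × 12 = 36 periods.
PV = FV·(1+i)^(−n) = 8,800 × 0.737340 = 6,488.5877

A$6,488.59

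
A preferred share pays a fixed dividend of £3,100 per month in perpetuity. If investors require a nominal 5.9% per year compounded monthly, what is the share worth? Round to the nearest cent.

£630,508.47

Periodic rate i = 0.059/12 = 0.00491667.
PV = PMT / i = 3100 / 0.00491667 = 630,508.4746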